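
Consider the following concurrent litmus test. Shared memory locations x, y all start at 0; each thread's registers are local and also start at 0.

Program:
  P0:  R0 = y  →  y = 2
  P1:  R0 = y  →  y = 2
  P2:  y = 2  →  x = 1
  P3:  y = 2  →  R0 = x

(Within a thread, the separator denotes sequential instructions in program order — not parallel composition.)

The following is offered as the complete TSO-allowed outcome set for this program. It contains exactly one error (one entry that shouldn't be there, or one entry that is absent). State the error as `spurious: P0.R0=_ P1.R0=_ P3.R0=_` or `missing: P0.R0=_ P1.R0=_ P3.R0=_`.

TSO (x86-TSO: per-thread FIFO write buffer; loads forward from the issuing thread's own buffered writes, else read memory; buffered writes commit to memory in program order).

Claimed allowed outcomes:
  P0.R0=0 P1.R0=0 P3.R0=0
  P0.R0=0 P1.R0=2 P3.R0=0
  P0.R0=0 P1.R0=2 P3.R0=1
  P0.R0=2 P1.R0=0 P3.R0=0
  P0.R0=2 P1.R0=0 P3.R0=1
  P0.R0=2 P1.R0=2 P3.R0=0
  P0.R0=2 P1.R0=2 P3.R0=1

outcome vector order: (P0.R0,P1.R0,P3.R0)
TSO (8): 0/0/0 0/0/1 0/2/0 0/2/1 2/0/0 2/0/1 2/2/0 2/2/1
TSO∖claimed = {0/0/1}

missing: P0.R0=0 P1.R0=0 P3.R0=1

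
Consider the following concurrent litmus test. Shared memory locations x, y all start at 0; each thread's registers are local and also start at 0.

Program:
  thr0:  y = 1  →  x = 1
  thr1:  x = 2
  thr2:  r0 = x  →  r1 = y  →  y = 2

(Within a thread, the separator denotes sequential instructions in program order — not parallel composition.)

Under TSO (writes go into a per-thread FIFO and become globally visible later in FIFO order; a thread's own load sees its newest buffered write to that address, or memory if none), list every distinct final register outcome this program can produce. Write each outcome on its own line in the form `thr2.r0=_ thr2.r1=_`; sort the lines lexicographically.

thr2.r0=0 thr2.r1=0
thr2.r0=0 thr2.r1=1
thr2.r0=1 thr2.r1=1
thr2.r0=2 thr2.r1=0
thr2.r0=2 thr2.r1=1

outcome vector order: (thr2.r0,thr2.r1)
|TSO outcomes| = 5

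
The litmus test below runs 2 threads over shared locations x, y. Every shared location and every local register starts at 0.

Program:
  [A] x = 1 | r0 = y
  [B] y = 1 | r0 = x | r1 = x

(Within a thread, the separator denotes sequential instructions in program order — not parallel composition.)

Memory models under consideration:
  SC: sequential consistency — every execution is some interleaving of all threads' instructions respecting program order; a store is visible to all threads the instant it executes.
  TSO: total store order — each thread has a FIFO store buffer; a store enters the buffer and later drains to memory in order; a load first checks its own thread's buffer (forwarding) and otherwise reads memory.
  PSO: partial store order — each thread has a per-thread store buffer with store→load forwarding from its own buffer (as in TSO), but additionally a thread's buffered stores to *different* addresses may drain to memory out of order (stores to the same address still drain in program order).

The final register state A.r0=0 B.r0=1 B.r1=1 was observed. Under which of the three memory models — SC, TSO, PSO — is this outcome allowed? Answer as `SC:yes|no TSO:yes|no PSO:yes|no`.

SC:yes TSO:yes PSO:yes

outcome vector order: (A.r0,B.r0,B.r1)
under SC → (0,1,1), (1,0,0), (1,0,1), (1,1,1)
under TSO → (0,0,0), (0,0,1), (0,1,1), (1,0,0), (1,0,1), (1,1,1)
under PSO → (0,0,0), (0,0,1), (0,1,1), (1,0,0), (1,0,1), (1,1,1)
target (0,1,1) ∈ {SC,TSO,PSO}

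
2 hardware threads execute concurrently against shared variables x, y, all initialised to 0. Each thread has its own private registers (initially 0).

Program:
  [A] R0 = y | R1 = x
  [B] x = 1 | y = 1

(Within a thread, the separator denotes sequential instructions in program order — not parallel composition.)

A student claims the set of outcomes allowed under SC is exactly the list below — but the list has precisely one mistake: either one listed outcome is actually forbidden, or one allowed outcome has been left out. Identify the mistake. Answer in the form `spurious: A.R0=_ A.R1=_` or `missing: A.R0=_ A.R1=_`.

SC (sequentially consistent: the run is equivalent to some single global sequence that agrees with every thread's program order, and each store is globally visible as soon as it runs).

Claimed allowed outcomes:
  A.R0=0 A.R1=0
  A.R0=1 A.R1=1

missing: A.R0=0 A.R1=1

outcome vector order: (A.R0,A.R1)
SC: 3 outcomes — {<0 0>, <0 1>, <1 1>}
SC∖claimed = {<0 1>}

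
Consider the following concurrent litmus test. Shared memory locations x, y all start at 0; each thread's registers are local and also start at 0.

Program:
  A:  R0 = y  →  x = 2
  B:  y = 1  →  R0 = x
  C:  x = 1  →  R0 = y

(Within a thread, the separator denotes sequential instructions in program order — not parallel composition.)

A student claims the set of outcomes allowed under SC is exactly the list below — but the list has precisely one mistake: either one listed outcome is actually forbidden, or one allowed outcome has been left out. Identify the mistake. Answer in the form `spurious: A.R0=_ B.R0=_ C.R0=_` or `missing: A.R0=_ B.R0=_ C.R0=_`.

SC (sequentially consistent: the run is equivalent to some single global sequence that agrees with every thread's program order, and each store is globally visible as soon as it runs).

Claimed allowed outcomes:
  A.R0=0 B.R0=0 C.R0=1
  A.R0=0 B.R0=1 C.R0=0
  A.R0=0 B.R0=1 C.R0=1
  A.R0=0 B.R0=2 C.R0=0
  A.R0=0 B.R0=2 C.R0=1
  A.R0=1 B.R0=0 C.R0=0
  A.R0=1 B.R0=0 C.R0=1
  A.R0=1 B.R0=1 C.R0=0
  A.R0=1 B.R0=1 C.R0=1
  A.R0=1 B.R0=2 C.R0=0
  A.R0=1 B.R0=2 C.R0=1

spurious: A.R0=1 B.R0=0 C.R0=0

outcome vector order: (A.R0,B.R0,C.R0)
under SC → (0,0,1), (0,1,0), (0,1,1), (0,2,0), (0,2,1), (1,0,1), (1,1,0), (1,1,1), (1,2,0), (1,2,1)
claimed∖SC = {(1,0,0)}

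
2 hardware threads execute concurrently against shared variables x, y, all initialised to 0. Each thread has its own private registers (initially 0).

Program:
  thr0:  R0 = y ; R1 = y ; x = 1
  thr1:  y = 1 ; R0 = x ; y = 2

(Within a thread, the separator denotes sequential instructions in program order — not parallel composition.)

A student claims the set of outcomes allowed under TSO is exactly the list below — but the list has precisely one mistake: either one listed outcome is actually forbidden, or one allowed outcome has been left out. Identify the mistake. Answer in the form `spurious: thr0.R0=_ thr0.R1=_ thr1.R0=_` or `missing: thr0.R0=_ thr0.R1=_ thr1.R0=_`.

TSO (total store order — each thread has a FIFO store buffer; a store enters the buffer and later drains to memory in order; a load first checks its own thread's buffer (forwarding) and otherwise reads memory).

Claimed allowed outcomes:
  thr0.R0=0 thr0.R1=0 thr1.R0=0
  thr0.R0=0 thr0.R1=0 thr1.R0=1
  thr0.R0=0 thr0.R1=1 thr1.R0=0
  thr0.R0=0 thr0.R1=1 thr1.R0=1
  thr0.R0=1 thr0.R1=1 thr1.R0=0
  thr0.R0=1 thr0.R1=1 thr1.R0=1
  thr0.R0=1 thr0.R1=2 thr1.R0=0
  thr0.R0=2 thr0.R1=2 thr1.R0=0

outcome vector order: (thr0.R0,thr0.R1,thr1.R0)
TSO: 9 outcomes — {(0,0,0), (0,0,1), (0,1,0), (0,1,1), (0,2,0), (1,1,0), (1,1,1), (1,2,0), (2,2,0)}
TSO∖claimed = {(0,2,0)}

missing: thr0.R0=0 thr0.R1=2 thr1.R0=0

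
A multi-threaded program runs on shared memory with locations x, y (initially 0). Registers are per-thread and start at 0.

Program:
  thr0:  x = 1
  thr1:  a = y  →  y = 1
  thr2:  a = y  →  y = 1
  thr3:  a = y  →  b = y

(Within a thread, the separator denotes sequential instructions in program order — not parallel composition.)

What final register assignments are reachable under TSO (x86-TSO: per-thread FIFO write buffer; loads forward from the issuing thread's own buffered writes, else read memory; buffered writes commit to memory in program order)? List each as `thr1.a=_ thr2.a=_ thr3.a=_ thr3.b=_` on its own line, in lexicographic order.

thr1.a=0 thr2.a=0 thr3.a=0 thr3.b=0
thr1.a=0 thr2.a=0 thr3.a=0 thr3.b=1
thr1.a=0 thr2.a=0 thr3.a=1 thr3.b=1
thr1.a=0 thr2.a=1 thr3.a=0 thr3.b=0
thr1.a=0 thr2.a=1 thr3.a=0 thr3.b=1
thr1.a=0 thr2.a=1 thr3.a=1 thr3.b=1
thr1.a=1 thr2.a=0 thr3.a=0 thr3.b=0
thr1.a=1 thr2.a=0 thr3.a=0 thr3.b=1
thr1.a=1 thr2.a=0 thr3.a=1 thr3.b=1

outcome vector order: (thr1.a,thr2.a,thr3.a,thr3.b)
|TSO outcomes| = 9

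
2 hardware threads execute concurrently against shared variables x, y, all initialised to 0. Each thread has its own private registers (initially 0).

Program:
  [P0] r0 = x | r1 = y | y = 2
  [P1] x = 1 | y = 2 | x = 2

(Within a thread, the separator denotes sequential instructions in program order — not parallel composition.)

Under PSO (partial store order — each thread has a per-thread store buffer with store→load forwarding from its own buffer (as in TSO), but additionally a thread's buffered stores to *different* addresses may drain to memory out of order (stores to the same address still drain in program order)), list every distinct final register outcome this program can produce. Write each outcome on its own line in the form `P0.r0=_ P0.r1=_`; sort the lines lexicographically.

outcome vector order: (P0.r0,P0.r1)
|PSO outcomes| = 6

P0.r0=0 P0.r1=0
P0.r0=0 P0.r1=2
P0.r0=1 P0.r1=0
P0.r0=1 P0.r1=2
P0.r0=2 P0.r1=0
P0.r0=2 P0.r1=2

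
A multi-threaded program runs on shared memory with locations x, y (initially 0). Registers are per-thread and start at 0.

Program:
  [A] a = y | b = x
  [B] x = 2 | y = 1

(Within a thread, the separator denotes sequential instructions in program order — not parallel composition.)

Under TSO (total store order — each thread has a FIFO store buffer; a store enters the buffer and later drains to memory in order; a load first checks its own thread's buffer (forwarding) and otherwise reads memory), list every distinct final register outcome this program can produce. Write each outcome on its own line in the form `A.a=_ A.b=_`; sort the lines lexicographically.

A.a=0 A.b=0
A.a=0 A.b=2
A.a=1 A.b=2

outcome vector order: (A.a,A.b)
|TSO outcomes| = 3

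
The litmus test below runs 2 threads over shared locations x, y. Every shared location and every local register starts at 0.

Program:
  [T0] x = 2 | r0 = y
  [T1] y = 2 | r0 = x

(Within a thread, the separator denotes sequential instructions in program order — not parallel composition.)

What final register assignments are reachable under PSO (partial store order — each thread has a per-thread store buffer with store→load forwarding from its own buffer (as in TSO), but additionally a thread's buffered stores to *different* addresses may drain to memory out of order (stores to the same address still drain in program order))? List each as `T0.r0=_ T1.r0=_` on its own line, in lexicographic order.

outcome vector order: (T0.r0,T1.r0)
|PSO outcomes| = 4

T0.r0=0 T1.r0=0
T0.r0=0 T1.r0=2
T0.r0=2 T1.r0=0
T0.r0=2 T1.r0=2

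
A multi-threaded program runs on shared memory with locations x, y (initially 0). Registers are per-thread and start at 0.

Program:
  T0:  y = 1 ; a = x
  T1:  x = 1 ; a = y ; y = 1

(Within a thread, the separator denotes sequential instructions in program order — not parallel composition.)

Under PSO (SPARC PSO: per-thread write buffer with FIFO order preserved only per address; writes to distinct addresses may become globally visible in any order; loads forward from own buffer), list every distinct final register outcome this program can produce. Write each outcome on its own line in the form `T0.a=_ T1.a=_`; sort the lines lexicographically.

T0.a=0 T1.a=0
T0.a=0 T1.a=1
T0.a=1 T1.a=0
T0.a=1 T1.a=1

outcome vector order: (T0.a,T1.a)
|PSO outcomes| = 4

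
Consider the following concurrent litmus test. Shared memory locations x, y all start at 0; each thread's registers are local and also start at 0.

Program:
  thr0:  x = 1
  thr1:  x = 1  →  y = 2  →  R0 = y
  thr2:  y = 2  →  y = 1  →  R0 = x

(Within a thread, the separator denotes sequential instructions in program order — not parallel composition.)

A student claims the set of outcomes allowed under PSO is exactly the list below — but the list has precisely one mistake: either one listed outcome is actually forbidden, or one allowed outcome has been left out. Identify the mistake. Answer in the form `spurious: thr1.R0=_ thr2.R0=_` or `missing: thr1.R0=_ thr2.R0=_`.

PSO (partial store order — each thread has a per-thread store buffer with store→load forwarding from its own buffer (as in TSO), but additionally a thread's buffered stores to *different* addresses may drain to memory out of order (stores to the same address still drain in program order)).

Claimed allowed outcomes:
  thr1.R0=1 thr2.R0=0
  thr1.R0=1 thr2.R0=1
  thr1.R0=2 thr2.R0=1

outcome vector order: (thr1.R0,thr2.R0)
[PSO] allowed = {<1 0>; <1 1>; <2 0>; <2 1>}
PSO∖claimed = {<2 0>}

missing: thr1.R0=2 thr2.R0=0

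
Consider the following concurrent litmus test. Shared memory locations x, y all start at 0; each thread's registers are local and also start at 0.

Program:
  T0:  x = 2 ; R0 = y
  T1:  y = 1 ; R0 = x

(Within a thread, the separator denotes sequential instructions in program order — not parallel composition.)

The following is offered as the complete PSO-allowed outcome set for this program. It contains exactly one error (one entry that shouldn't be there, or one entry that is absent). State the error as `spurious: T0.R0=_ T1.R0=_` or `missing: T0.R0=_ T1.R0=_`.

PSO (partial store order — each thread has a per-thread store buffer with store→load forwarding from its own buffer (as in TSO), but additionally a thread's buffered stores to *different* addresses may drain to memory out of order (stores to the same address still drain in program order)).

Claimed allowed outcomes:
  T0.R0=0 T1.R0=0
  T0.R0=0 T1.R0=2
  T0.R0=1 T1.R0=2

outcome vector order: (T0.R0,T1.R0)
under PSO → 0/0 0/2 1/0 1/2
PSO∖claimed = {1/0}

missing: T0.R0=1 T1.R0=0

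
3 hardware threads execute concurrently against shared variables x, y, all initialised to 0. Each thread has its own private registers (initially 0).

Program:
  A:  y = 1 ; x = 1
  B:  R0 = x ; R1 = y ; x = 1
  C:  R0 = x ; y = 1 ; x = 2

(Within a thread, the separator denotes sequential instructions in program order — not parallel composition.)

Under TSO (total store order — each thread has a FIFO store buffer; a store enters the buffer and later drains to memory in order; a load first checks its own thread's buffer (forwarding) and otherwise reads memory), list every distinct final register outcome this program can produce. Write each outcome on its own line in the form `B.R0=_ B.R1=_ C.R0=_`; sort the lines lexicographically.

outcome vector order: (B.R0,B.R1,C.R0)
|TSO outcomes| = 8

B.R0=0 B.R1=0 C.R0=0
B.R0=0 B.R1=0 C.R0=1
B.R0=0 B.R1=1 C.R0=0
B.R0=0 B.R1=1 C.R0=1
B.R0=1 B.R1=1 C.R0=0
B.R0=1 B.R1=1 C.R0=1
B.R0=2 B.R1=1 C.R0=0
B.R0=2 B.R1=1 C.R0=1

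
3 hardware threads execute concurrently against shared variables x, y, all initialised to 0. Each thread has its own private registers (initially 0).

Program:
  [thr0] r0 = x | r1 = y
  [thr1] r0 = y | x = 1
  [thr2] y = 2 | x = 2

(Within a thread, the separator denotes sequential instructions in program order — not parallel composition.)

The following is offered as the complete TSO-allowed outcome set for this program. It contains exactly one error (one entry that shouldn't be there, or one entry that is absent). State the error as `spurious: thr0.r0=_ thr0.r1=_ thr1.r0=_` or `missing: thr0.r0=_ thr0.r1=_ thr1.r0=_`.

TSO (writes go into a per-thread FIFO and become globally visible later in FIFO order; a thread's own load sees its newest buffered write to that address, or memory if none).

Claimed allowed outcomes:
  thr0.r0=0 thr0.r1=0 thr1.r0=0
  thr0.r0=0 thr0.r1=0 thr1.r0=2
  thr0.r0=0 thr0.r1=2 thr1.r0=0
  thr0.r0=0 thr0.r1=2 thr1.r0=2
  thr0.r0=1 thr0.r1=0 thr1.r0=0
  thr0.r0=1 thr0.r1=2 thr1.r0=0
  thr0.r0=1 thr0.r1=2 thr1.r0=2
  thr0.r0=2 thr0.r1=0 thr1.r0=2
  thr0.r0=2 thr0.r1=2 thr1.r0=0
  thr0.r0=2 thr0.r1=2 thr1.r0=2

outcome vector order: (thr0.r0,thr0.r1,thr1.r0)
[TSO] allowed = {(0,0,0), (0,0,2), (0,2,0), (0,2,2), (1,0,0), (1,2,0), (1,2,2), (2,2,0), (2,2,2)}
claimed∖TSO = {(2,0,2)}

spurious: thr0.r0=2 thr0.r1=0 thr1.r0=2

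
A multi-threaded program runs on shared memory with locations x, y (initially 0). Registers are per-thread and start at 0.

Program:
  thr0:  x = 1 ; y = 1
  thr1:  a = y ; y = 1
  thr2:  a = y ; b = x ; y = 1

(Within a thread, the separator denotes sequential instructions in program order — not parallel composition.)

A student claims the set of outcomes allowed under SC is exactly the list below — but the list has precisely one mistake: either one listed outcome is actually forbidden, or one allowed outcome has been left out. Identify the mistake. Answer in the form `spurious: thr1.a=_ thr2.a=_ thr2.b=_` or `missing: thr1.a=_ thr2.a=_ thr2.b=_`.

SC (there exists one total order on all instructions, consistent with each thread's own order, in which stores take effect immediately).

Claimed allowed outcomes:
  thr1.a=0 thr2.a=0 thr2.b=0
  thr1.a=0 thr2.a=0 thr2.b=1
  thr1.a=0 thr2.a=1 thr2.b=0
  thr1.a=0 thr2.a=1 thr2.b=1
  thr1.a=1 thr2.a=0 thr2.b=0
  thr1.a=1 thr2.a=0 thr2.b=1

missing: thr1.a=1 thr2.a=1 thr2.b=1

outcome vector order: (thr1.a,thr2.a,thr2.b)
SC (7): <0 0 0> <0 0 1> <0 1 0> <0 1 1> <1 0 0> <1 0 1> <1 1 1>
SC∖claimed = {<1 1 1>}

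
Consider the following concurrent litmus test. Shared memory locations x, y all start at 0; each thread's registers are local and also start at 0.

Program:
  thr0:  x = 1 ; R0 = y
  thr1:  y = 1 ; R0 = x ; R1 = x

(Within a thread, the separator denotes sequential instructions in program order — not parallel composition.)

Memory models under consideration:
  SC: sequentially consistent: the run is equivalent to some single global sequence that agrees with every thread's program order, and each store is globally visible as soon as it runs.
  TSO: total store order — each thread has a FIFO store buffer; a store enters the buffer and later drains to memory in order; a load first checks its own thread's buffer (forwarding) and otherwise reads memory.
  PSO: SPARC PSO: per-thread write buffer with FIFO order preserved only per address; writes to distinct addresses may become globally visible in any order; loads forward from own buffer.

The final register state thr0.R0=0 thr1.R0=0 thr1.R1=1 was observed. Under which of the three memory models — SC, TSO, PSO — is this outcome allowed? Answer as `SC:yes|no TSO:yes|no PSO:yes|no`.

SC:no TSO:yes PSO:yes

outcome vector order: (thr0.R0,thr1.R0,thr1.R1)
SC: 4 outcomes — {(0,1,1); (1,0,0); (1,0,1); (1,1,1)}
TSO: 6 outcomes — {(0,0,0); (0,0,1); (0,1,1); (1,0,0); (1,0,1); (1,1,1)}
PSO: 6 outcomes — {(0,0,0); (0,0,1); (0,1,1); (1,0,0); (1,0,1); (1,1,1)}
target (0,0,1) ∈ {TSO,PSO}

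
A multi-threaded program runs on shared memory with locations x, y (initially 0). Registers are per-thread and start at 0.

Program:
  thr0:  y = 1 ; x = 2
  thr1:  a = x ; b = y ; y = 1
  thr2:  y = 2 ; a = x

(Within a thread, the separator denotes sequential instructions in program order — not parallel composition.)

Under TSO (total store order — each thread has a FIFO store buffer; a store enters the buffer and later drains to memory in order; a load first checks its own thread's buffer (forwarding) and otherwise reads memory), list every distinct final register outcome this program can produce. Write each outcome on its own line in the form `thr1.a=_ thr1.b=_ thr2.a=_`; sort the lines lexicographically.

thr1.a=0 thr1.b=0 thr2.a=0
thr1.a=0 thr1.b=0 thr2.a=2
thr1.a=0 thr1.b=1 thr2.a=0
thr1.a=0 thr1.b=1 thr2.a=2
thr1.a=0 thr1.b=2 thr2.a=0
thr1.a=0 thr1.b=2 thr2.a=2
thr1.a=2 thr1.b=1 thr2.a=0
thr1.a=2 thr1.b=1 thr2.a=2
thr1.a=2 thr1.b=2 thr2.a=0
thr1.a=2 thr1.b=2 thr2.a=2

outcome vector order: (thr1.a,thr1.b,thr2.a)
|TSO outcomes| = 10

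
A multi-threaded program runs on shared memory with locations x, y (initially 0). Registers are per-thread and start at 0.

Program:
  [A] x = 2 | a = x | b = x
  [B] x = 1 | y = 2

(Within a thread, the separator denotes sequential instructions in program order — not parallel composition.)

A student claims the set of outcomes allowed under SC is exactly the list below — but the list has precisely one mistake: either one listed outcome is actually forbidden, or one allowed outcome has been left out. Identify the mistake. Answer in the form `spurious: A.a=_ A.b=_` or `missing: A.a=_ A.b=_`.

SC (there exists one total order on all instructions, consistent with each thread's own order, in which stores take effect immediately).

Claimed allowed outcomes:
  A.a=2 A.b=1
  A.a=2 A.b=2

outcome vector order: (A.a,A.b)
SC (3): 11 21 22
SC∖claimed = {11}

missing: A.a=1 A.b=1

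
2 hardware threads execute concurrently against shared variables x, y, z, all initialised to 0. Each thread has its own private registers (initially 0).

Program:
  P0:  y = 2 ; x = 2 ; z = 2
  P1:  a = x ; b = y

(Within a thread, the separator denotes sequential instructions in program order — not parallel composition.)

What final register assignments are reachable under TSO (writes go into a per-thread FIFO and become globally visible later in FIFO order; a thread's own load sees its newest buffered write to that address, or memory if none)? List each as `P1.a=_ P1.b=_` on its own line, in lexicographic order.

outcome vector order: (P1.a,P1.b)
|TSO outcomes| = 3

P1.a=0 P1.b=0
P1.a=0 P1.b=2
P1.a=2 P1.b=2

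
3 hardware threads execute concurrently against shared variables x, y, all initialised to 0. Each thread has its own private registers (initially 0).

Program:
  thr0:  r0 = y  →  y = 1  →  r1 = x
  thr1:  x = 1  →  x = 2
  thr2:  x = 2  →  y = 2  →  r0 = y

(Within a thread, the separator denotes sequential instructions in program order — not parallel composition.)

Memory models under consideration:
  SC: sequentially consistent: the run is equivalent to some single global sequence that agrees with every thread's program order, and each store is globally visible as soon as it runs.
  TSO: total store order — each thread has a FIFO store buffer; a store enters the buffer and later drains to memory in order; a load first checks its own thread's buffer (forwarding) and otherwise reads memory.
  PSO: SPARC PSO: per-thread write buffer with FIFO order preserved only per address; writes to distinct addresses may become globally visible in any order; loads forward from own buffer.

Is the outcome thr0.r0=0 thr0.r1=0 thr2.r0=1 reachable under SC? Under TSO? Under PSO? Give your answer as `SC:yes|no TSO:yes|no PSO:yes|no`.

SC:no TSO:yes PSO:yes

outcome vector order: (thr0.r0,thr0.r1,thr2.r0)
[SC] allowed = {0/0/2; 0/1/1; 0/1/2; 0/2/1; 0/2/2; 2/1/1; 2/1/2; 2/2/1; 2/2/2}
[TSO] allowed = {0/0/1; 0/0/2; 0/1/1; 0/1/2; 0/2/1; 0/2/2; 2/1/1; 2/1/2; 2/2/1; 2/2/2}
[PSO] allowed = {0/0/1; 0/0/2; 0/1/1; 0/1/2; 0/2/1; 0/2/2; 2/0/1; 2/0/2; 2/1/1; 2/1/2; 2/2/1; 2/2/2}
target 0/0/1 ∈ {TSO,PSO}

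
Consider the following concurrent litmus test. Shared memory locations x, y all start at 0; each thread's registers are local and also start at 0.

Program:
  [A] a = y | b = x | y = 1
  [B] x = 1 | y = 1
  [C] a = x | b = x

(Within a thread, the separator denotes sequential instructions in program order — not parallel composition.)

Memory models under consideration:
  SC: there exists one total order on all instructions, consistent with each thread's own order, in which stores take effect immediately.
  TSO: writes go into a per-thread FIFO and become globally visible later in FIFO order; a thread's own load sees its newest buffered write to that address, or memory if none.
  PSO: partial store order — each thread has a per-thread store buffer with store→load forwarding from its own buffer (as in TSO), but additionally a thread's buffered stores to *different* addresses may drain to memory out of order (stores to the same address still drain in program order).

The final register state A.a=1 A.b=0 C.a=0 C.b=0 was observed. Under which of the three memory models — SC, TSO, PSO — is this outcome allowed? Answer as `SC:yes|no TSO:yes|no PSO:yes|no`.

outcome vector order: (A.a,A.b,C.a,C.b)
SC (9): 0000, 0001, 0011, 0100, 0101, 0111, 1100, 1101, 1111
TSO (9): 0000, 0001, 0011, 0100, 0101, 0111, 1100, 1101, 1111
PSO (12): 0000, 0001, 0011, 0100, 0101, 0111, 1000, 1001, 1011, 1100, 1101, 1111
target 1000 ∈ {PSO}

SC:no TSO:no PSO:yes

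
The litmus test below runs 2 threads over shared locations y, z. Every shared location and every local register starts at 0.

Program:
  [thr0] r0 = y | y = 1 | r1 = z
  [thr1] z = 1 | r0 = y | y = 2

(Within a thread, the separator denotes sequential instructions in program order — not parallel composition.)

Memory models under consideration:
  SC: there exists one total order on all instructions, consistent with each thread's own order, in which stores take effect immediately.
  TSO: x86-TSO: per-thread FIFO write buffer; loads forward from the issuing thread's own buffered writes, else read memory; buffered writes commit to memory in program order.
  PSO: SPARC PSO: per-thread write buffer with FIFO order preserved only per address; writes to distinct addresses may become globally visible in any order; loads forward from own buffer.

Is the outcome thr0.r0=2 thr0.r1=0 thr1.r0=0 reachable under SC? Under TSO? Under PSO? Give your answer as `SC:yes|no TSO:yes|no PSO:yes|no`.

SC:no TSO:no PSO:yes

outcome vector order: (thr0.r0,thr0.r1,thr1.r0)
SC: 4 outcomes — {0/0/1 0/1/0 0/1/1 2/1/0}
TSO: 5 outcomes — {0/0/0 0/0/1 0/1/0 0/1/1 2/1/0}
PSO: 6 outcomes — {0/0/0 0/0/1 0/1/0 0/1/1 2/0/0 2/1/0}
target 2/0/0 ∈ {PSO}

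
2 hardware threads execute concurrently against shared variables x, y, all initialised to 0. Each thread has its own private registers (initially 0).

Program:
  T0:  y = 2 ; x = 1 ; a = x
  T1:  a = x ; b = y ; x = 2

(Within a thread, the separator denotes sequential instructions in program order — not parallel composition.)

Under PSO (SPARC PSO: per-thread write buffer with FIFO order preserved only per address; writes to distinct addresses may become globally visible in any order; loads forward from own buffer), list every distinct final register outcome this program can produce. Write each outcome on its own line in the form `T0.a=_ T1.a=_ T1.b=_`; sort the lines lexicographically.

T0.a=1 T1.a=0 T1.b=0
T0.a=1 T1.a=0 T1.b=2
T0.a=1 T1.a=1 T1.b=0
T0.a=1 T1.a=1 T1.b=2
T0.a=2 T1.a=0 T1.b=0
T0.a=2 T1.a=0 T1.b=2
T0.a=2 T1.a=1 T1.b=0
T0.a=2 T1.a=1 T1.b=2

outcome vector order: (T0.a,T1.a,T1.b)
|PSO outcomes| = 8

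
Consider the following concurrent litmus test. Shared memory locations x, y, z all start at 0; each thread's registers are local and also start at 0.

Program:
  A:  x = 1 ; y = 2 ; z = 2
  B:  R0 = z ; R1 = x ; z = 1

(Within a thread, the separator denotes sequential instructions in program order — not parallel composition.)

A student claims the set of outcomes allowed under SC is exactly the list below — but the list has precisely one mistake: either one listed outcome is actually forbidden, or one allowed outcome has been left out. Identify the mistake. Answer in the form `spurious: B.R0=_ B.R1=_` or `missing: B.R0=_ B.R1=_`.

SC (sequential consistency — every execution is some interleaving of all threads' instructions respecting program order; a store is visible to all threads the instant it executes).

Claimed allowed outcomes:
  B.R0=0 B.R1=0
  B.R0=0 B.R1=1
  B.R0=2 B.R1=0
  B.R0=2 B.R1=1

outcome vector order: (B.R0,B.R1)
SC: 3 outcomes — {<0 0>, <0 1>, <2 1>}
claimed∖SC = {<2 0>}

spurious: B.R0=2 B.R1=0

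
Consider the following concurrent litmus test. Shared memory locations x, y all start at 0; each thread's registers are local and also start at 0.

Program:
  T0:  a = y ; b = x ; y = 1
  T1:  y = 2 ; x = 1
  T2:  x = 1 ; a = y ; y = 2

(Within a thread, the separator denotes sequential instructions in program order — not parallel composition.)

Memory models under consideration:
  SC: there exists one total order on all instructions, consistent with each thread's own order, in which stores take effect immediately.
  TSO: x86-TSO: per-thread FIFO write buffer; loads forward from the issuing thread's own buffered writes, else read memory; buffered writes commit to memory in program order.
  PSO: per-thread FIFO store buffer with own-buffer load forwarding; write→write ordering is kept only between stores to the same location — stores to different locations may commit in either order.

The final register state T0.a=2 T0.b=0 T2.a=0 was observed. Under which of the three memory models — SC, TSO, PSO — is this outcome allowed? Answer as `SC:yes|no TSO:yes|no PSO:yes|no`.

SC:no TSO:yes PSO:yes

outcome vector order: (T0.a,T0.b,T2.a)
under SC → <0 0 0> <0 0 1> <0 0 2> <0 1 0> <0 1 1> <0 1 2> <2 0 1> <2 0 2> <2 1 0> <2 1 1> <2 1 2>
under TSO → <0 0 0> <0 0 1> <0 0 2> <0 1 0> <0 1 1> <0 1 2> <2 0 0> <2 0 1> <2 0 2> <2 1 0> <2 1 1> <2 1 2>
under PSO → <0 0 0> <0 0 1> <0 0 2> <0 1 0> <0 1 1> <0 1 2> <2 0 0> <2 0 1> <2 0 2> <2 1 0> <2 1 1> <2 1 2>
target <2 0 0> ∈ {TSO,PSO}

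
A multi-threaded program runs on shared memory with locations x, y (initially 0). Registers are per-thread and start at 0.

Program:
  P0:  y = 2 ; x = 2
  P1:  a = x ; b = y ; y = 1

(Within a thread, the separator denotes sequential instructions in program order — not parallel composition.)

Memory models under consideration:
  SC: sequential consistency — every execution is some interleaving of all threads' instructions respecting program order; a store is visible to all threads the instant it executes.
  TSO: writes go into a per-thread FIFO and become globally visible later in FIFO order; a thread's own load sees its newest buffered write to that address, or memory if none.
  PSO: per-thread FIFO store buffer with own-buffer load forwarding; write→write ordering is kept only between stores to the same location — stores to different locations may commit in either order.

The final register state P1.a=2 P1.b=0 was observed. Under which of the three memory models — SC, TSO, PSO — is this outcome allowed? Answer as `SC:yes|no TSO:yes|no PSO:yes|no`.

SC:no TSO:no PSO:yes

outcome vector order: (P1.a,P1.b)
under SC → <0 0>, <0 2>, <2 2>
under TSO → <0 0>, <0 2>, <2 2>
under PSO → <0 0>, <0 2>, <2 0>, <2 2>
target <2 0> ∈ {PSO}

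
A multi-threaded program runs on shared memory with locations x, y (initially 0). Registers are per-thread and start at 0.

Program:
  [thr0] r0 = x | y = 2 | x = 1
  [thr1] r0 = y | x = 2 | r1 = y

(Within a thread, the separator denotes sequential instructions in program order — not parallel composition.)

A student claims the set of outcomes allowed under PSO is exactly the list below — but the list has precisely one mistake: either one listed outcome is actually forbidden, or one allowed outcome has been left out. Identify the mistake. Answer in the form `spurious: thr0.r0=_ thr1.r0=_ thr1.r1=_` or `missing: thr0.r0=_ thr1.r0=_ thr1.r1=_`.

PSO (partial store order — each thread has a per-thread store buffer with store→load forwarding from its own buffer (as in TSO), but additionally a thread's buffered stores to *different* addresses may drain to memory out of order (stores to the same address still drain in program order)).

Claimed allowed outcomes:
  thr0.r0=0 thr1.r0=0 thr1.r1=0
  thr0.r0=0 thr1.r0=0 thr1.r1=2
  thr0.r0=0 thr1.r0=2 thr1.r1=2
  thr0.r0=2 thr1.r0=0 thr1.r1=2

outcome vector order: (thr0.r0,thr1.r0,thr1.r1)
PSO (5): 000; 002; 022; 200; 202
PSO∖claimed = {200}

missing: thr0.r0=2 thr1.r0=0 thr1.r1=0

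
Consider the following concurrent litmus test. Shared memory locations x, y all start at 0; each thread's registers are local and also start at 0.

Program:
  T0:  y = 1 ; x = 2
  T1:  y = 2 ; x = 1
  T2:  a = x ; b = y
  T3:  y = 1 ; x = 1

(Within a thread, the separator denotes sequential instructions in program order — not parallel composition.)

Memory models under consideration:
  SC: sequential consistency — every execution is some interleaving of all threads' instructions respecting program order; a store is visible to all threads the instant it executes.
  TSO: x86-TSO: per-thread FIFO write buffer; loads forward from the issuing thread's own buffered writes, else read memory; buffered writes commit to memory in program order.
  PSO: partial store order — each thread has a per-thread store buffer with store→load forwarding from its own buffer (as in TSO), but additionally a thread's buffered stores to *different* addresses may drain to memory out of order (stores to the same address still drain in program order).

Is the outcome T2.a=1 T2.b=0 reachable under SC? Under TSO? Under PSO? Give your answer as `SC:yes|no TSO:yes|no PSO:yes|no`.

outcome vector order: (T2.a,T2.b)
under SC → 00, 01, 02, 11, 12, 21, 22
under TSO → 00, 01, 02, 11, 12, 21, 22
under PSO → 00, 01, 02, 10, 11, 12, 20, 21, 22
target 10 ∈ {PSO}

SC:no TSO:no PSO:yes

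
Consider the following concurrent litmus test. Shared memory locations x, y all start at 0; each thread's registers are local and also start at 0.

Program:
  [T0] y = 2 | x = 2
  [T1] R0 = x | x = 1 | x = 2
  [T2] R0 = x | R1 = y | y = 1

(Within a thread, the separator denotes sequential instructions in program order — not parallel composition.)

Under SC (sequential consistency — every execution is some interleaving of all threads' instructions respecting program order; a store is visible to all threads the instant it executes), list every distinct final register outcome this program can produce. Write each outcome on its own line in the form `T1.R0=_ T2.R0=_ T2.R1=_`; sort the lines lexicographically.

outcome vector order: (T1.R0,T2.R0,T2.R1)
|SC outcomes| = 10

T1.R0=0 T2.R0=0 T2.R1=0
T1.R0=0 T2.R0=0 T2.R1=2
T1.R0=0 T2.R0=1 T2.R1=0
T1.R0=0 T2.R0=1 T2.R1=2
T1.R0=0 T2.R0=2 T2.R1=0
T1.R0=0 T2.R0=2 T2.R1=2
T1.R0=2 T2.R0=0 T2.R1=0
T1.R0=2 T2.R0=0 T2.R1=2
T1.R0=2 T2.R0=1 T2.R1=2
T1.R0=2 T2.R0=2 T2.R1=2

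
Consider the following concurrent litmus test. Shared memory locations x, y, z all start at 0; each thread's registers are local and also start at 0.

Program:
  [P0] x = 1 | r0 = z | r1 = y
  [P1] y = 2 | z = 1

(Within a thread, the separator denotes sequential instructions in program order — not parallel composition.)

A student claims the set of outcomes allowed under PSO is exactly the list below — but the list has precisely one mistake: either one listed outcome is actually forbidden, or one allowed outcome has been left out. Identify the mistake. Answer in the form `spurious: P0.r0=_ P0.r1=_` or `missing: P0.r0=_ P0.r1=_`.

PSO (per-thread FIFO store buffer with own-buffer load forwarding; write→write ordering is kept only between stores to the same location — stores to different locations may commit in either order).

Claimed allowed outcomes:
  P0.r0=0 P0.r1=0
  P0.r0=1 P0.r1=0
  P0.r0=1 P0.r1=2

missing: P0.r0=0 P0.r1=2

outcome vector order: (P0.r0,P0.r1)
PSO (4): (0,0) (0,2) (1,0) (1,2)
PSO∖claimed = {(0,2)}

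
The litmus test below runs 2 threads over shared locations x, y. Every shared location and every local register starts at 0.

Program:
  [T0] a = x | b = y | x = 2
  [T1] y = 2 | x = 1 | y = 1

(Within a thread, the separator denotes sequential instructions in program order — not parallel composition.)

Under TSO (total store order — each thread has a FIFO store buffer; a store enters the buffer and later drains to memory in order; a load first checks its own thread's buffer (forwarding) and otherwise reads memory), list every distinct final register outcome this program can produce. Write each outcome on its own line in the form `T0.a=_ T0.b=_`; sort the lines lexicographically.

T0.a=0 T0.b=0
T0.a=0 T0.b=1
T0.a=0 T0.b=2
T0.a=1 T0.b=1
T0.a=1 T0.b=2

outcome vector order: (T0.a,T0.b)
|TSO outcomes| = 5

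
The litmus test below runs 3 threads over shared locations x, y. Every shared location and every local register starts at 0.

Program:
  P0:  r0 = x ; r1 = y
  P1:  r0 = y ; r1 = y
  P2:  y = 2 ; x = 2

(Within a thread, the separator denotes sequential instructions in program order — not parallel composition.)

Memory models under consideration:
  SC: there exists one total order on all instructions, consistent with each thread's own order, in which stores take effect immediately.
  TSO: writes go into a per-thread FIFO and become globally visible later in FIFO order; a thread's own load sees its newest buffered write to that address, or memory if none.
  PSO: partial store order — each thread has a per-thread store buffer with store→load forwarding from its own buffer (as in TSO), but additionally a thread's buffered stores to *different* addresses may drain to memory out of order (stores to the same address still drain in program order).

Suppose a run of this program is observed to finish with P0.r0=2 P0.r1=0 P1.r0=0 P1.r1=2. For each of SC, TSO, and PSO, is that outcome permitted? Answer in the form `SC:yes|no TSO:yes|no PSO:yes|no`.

outcome vector order: (P0.r0,P0.r1,P1.r0,P1.r1)
SC (9): <0 0 0 0>, <0 0 0 2>, <0 0 2 2>, <0 2 0 0>, <0 2 0 2>, <0 2 2 2>, <2 2 0 0>, <2 2 0 2>, <2 2 2 2>
TSO (9): <0 0 0 0>, <0 0 0 2>, <0 0 2 2>, <0 2 0 0>, <0 2 0 2>, <0 2 2 2>, <2 2 0 0>, <2 2 0 2>, <2 2 2 2>
PSO (12): <0 0 0 0>, <0 0 0 2>, <0 0 2 2>, <0 2 0 0>, <0 2 0 2>, <0 2 2 2>, <2 0 0 0>, <2 0 0 2>, <2 0 2 2>, <2 2 0 0>, <2 2 0 2>, <2 2 2 2>
target <2 0 0 2> ∈ {PSO}

SC:no TSO:no PSO:yes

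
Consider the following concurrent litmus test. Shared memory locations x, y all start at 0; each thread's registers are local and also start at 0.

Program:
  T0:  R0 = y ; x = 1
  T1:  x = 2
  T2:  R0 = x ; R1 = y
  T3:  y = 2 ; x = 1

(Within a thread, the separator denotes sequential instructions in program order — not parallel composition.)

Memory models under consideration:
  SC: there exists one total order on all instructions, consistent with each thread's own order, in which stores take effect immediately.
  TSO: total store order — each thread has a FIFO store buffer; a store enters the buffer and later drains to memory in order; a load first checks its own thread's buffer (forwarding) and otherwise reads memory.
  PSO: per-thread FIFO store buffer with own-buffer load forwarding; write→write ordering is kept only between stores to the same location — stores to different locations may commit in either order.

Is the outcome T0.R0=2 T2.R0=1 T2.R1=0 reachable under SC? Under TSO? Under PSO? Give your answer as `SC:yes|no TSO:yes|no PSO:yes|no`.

outcome vector order: (T0.R0,T2.R0,T2.R1)
SC (11): <0 0 0>, <0 0 2>, <0 1 0>, <0 1 2>, <0 2 0>, <0 2 2>, <2 0 0>, <2 0 2>, <2 1 2>, <2 2 0>, <2 2 2>
TSO (11): <0 0 0>, <0 0 2>, <0 1 0>, <0 1 2>, <0 2 0>, <0 2 2>, <2 0 0>, <2 0 2>, <2 1 2>, <2 2 0>, <2 2 2>
PSO (12): <0 0 0>, <0 0 2>, <0 1 0>, <0 1 2>, <0 2 0>, <0 2 2>, <2 0 0>, <2 0 2>, <2 1 0>, <2 1 2>, <2 2 0>, <2 2 2>
target <2 1 0> ∈ {PSO}

SC:no TSO:no PSO:yes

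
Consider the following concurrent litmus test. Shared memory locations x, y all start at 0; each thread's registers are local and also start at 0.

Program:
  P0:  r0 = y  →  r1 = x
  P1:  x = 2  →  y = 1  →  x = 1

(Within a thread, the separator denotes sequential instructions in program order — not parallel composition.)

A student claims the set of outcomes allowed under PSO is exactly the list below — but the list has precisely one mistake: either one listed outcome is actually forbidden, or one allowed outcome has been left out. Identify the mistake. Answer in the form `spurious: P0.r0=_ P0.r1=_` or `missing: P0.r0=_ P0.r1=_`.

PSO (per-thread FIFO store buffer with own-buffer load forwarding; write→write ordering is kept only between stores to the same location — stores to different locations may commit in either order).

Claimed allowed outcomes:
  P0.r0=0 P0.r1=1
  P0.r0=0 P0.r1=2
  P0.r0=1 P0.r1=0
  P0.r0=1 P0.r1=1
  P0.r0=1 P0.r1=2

missing: P0.r0=0 P0.r1=0

outcome vector order: (P0.r0,P0.r1)
under PSO → <0 0>, <0 1>, <0 2>, <1 0>, <1 1>, <1 2>
PSO∖claimed = {<0 0>}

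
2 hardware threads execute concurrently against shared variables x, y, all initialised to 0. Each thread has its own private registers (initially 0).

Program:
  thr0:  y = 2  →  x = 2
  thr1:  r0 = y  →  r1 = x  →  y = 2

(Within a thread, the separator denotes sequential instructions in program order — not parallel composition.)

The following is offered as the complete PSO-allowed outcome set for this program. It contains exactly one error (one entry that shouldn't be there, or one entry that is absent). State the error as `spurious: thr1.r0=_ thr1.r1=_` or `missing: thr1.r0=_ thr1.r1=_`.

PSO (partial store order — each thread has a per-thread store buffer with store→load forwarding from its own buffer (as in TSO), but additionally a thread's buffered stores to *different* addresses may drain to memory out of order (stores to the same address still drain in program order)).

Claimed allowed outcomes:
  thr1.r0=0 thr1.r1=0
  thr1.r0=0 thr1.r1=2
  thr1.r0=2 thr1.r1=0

missing: thr1.r0=2 thr1.r1=2

outcome vector order: (thr1.r0,thr1.r1)
PSO: 4 outcomes — {<0 0>, <0 2>, <2 0>, <2 2>}
PSO∖claimed = {<2 2>}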